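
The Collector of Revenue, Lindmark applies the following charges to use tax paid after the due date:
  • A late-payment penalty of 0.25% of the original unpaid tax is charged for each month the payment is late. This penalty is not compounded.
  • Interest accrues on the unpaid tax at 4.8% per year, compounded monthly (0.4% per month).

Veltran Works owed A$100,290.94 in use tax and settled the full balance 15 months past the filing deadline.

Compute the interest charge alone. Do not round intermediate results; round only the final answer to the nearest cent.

A$6,188.90

Interest: A$100,290.94 × ((1 + 0.004)^15 − 1) = A$100,290.94 × 0.0617095… = A$6,188.9010…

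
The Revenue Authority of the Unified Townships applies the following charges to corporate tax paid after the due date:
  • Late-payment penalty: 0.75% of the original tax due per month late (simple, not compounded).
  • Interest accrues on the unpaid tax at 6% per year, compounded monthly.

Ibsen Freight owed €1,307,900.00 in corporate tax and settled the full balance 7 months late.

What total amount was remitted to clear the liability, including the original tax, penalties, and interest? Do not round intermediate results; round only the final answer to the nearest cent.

€1,423,033.65

Late-payment penalty = 0.75% × €1,307,900.00 × 7 mo = €68,664.75
Interest (6%/yr ÷ 12 = 0.5%/month): €1,307,900.00 × ((1 + 0.005)^7 − 1) = €46,468.8983…
Total = €1,307,900.00 + €68,664.7500 + €46,468.8983… = €1,423,033.65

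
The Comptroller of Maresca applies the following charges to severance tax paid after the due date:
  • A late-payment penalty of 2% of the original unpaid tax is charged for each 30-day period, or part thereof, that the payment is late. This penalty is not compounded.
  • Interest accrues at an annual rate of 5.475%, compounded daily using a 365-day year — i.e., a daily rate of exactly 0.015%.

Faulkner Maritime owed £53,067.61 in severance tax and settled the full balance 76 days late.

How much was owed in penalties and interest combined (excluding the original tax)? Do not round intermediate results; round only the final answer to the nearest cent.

£3,792.44

Penalty periods: ⌈76/30⌉ = 3; penalty = 3 × 2% × £53,067.61 = £3,184.06…
Interest: £53,067.61 × ((1 + 0.00015)^76 − 1) = £53,067.61 × 0.01146436… = £608.3863…
Penalties + interest = £3,184.0566 + £608.3863… = £3,792.44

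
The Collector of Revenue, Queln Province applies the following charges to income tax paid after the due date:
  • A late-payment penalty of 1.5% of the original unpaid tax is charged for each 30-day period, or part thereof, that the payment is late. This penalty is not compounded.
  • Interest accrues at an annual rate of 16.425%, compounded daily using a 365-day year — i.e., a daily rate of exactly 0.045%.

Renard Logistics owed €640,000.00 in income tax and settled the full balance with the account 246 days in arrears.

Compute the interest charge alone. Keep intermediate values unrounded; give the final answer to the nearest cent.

€74,900.43

Interest: €640,000.00 × ((1 + 0.00045)^246 − 1) = €640,000.00 × 0.11703192… = €74,900.4315…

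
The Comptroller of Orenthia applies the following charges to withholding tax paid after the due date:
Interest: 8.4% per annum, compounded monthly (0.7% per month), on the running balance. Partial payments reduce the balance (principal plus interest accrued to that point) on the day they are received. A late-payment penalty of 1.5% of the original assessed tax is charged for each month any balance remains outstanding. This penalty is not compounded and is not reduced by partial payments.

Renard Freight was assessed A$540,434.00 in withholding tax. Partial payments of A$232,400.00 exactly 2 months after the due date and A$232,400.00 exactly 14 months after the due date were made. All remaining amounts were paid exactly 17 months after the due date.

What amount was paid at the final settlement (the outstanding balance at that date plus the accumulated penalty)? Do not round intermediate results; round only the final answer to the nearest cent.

A$250,937.58

Balance at month 2: A$540,434.0000 × (1 + 0.007)^2 = A$548,026.5573…
After A$232,400.00 payment: A$548,026.5573… − A$232,400.00 = A$315,626.5573…
Balance at month 14: A$315,626.5573… × (1 + 0.007)^12 = A$343,184.1209…
After A$232,400.00 payment: A$343,184.1209… − A$232,400.00 = A$110,784.1209…
Balance at month 17: A$110,784.1209… × (1 + 0.007)^3 = A$113,126.9107…
Penalty: 17 × 1.5% × A$540,434.00 = A$137,810.67
Final settlement = outstanding balance + penalty = A$113,126.9107… + A$137,810.67 = A$250,937.58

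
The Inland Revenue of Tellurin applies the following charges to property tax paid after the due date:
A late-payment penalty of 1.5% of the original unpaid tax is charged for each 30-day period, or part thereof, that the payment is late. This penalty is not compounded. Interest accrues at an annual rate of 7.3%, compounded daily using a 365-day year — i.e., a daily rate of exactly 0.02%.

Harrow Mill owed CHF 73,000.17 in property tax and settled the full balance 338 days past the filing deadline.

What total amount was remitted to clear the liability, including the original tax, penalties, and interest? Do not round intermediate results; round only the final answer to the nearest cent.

CHF 91,245.10

Penalty periods: ⌈338/30⌉ = 12; penalty = 12 × 1.5% × CHF 73,000.17 = CHF 13,140.03…
Interest: CHF 73,000.17 × ((1 + 0.0002)^338 − 1) = CHF 73,000.17 × 0.06993002… = CHF 5,104.9031…
Total = CHF 73,000.17 + CHF 13,140.0306 + CHF 5,104.9031… = CHF 91,245.10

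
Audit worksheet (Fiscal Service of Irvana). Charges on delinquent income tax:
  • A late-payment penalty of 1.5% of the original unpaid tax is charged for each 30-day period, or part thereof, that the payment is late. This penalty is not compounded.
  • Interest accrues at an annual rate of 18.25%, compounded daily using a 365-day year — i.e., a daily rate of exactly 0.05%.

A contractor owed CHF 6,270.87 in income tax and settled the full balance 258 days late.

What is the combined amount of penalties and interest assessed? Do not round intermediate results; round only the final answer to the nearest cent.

Penalty periods: ⌈258/30⌉ = 9; penalty = 9 × 1.5% × CHF 6,270.87 = CHF 846.57…
Interest: CHF 6,270.87 × ((1 + 0.0005)^258 − 1) = CHF 6,270.87 × 0.13765345… = CHF 863.2069…
Penalties + interest = CHF 846.5675… + CHF 863.2069… = CHF 1,709.77

CHF 1,709.77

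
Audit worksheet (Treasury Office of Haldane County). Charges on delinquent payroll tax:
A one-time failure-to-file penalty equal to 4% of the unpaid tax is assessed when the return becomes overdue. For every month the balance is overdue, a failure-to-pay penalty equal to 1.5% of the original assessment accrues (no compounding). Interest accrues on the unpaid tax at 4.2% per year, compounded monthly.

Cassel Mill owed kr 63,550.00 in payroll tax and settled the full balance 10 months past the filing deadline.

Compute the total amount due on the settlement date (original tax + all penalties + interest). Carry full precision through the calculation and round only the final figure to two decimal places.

Failure-to-file penalty: 4% × kr 63,550.00 = kr 2,542.00
Failure-to-pay penalty = 1.5% × kr 63,550.00 × 10 mo = kr 9,532.50
Interest (4.2%/yr ÷ 12 = 0.35%/month): kr 63,550.00 × ((1 + 0.0035)^10 − 1) = kr 2,259.6109…
Total = kr 63,550.00 + kr 12,074.5000 + kr 2,259.6109… = kr 77,884.11

kr 77,884.11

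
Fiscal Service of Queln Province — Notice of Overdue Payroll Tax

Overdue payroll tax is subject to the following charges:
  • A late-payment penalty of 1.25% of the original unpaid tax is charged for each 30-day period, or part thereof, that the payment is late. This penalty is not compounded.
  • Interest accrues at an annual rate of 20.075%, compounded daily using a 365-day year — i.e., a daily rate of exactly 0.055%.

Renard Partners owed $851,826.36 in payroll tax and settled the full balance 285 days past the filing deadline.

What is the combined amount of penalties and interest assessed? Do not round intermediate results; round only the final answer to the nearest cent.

$250,992.98

Penalty periods: ⌈285/30⌉ = 10; penalty = 10 × 1.25% × $851,826.36 = $106,478.30…
Interest: $851,826.36 × ((1 + 0.00055)^285 − 1) = $851,826.36 × 0.16965275… = $144,514.6842…
Penalties + interest = $106,478.2950 + $144,514.6842… = $250,992.98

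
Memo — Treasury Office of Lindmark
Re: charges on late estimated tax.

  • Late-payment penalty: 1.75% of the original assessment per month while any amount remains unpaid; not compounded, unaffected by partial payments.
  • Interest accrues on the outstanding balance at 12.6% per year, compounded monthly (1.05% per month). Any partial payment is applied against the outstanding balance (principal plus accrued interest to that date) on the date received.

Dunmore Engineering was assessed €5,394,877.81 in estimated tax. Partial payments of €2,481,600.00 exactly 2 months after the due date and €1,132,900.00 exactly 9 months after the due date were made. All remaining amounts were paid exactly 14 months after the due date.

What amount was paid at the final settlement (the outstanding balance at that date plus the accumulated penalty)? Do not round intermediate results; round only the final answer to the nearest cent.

€3,559,510.07

Balance at month 2: €5,394,877.8100 × (1 + 0.0105)^2 = €5,508,765.0293…
After €2,481,600.00 payment: €5,508,765.0293… − €2,481,600.00 = €3,027,165.0293…
Balance at month 9: €3,027,165.0293… × (1 + 0.0105)^7 = €3,256,794.2500…
After €1,132,900.00 payment: €3,256,794.2500… − €1,132,900.00 = €2,123,894.2500…
Balance at month 14: €2,123,894.2500… × (1 + 0.0105)^5 = €2,237,765.0076…
Penalty: 14 × 1.75% × €5,394,877.81 = €1,321,745.06…
Final settlement = outstanding balance + penalty = €2,237,765.0076… + €1,321,745.06… = €3,559,510.07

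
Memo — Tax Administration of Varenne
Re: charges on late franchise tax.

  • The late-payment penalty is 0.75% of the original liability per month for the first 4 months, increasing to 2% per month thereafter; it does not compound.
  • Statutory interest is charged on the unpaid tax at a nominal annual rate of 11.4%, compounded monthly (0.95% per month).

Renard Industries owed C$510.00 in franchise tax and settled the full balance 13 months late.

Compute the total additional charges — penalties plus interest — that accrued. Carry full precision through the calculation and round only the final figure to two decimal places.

Penalty, months 1–4: 4 × 0.75% × C$510.00 = C$15.30
Penalty, months 5–13: 9 × 2% × C$510.00 = C$91.80
Interest: C$510.00 × ((1 + 0.0095)^13 − 1) = C$510.00 × 0.1307906… = C$66.7032…
Penalties + interest = C$107.1000 + C$66.7032… = C$173.80

C$173.80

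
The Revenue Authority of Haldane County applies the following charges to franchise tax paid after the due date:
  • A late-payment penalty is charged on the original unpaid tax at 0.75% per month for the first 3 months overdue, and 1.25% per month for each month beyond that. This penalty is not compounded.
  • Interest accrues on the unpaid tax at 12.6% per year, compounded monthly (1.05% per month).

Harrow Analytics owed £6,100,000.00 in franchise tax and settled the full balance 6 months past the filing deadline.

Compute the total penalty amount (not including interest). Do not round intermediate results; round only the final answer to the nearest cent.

Penalty, months 1–3: 3 × 0.75% × £6,100,000.00 = £137,250.00
Penalty, months 4–6: 3 × 1.25% × £6,100,000.00 = £228,750.00
Total penalty = £137,250.00 + £228,750.00 = £366,000.00

£366,000.00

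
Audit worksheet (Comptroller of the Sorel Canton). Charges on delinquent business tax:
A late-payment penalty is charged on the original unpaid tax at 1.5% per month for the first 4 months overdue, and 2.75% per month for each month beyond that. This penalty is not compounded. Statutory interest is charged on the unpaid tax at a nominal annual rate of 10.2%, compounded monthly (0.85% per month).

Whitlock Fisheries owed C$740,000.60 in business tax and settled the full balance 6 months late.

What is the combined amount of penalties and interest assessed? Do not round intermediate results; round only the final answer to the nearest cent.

C$123,651.22

Penalty, months 1–4: 4 × 1.5% × C$740,000.60 = C$44,400.04…
Penalty, months 5–6: 2 × 2.75% × C$740,000.60 = C$40,700.03…
Interest: C$740,000.60 × ((1 + 0.0085)^6 − 1) = C$740,000.60 × 0.0520961… = C$38,551.1534…
Penalties + interest = C$85,100.0690 + C$38,551.1534… = C$123,651.22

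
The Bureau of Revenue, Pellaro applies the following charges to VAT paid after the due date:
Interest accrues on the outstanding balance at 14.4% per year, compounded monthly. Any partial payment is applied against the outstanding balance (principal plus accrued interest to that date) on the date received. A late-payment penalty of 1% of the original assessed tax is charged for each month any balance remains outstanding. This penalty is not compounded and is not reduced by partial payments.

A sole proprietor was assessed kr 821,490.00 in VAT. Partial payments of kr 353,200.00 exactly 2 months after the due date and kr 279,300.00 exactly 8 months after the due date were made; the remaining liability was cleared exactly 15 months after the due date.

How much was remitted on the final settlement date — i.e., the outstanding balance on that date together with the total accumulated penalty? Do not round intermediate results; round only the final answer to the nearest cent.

kr 389,603.25

Monthly rate = 14.4% ÷ 12 = 1.2%
Balance at month 2: kr 821,490.0000 × (1 + 0.012)^2 = kr 841,324.0546…
After kr 353,200.00 payment: kr 841,324.0546… − kr 353,200.00 = kr 488,124.0546…
Balance at month 8: kr 488,124.0546… × (1 + 0.012)^6 = kr 524,340.3566…
After kr 279,300.00 payment: kr 524,340.3566… − kr 279,300.00 = kr 245,040.3566…
Balance at month 15: kr 245,040.3566… × (1 + 0.012)^7 = kr 266,379.7477…
Penalty: 15 × 1% × kr 821,490.00 = kr 123,223.50
Final settlement = outstanding balance + penalty = kr 266,379.7477… + kr 123,223.50 = kr 389,603.25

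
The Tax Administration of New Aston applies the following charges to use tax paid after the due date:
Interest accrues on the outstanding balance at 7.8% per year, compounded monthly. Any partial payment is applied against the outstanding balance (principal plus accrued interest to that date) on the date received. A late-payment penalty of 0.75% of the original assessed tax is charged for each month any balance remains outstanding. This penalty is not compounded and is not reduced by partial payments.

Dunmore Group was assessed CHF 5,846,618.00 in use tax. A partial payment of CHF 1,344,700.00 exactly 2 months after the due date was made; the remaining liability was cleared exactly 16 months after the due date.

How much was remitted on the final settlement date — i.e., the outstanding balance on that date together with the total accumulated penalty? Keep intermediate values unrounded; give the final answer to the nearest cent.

Monthly rate = 7.8% ÷ 12 = 0.65%
Balance at month 2: CHF 5,846,618.0000 × (1 + 0.0065)^2 = CHF 5,922,871.0536…
After CHF 1,344,700.00 payment: CHF 5,922,871.0536… − CHF 1,344,700.00 = CHF 4,578,171.0536…
Balance at month 16: CHF 4,578,171.0536… × (1 + 0.0065)^14 = CHF 5,012,852.4805…
Penalty: 16 × 0.75% × CHF 5,846,618.00 = CHF 701,594.16
Final settlement = outstanding balance + penalty = CHF 5,012,852.4805… + CHF 701,594.16 = CHF 5,714,446.64

CHF 5,714,446.64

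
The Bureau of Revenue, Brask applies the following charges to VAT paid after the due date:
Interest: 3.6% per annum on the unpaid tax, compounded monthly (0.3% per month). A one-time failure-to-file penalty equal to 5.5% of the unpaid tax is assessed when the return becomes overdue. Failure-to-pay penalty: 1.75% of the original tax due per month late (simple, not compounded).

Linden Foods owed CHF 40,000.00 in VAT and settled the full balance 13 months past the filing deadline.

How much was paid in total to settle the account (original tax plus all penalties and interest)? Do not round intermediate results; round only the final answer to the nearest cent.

Failure-to-file penalty: 5.5% × CHF 40,000.00 = CHF 2,200.00
Failure-to-pay penalty: 13 × 1.75% × CHF 40,000.00 = CHF 9,100.00
Interest: CHF 40,000.00 × ((1 + 0.003)^13 − 1) = CHF 40,000.00 × 0.0397098… = CHF 1,588.3912…
Total = CHF 40,000.00 + CHF 11,300.0000 + CHF 1,588.3912… = CHF 52,888.39

CHF 52,888.39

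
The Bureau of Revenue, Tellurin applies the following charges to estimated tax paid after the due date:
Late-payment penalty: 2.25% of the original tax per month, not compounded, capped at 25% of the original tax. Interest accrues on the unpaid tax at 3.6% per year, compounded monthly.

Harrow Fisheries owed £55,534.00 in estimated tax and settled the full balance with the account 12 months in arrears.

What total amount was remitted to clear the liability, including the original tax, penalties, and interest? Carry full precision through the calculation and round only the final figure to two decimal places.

Penalty (uncapped): 12 × 2.25% × £55,534.00 = £14,994.18; cap = 25% × £55,534.00 = £13,883.50 → penalty = £13,883.50
Interest (3.6%/yr ÷ 12 = 0.3%/month): £55,534.00 × ((1 + 0.003)^12 − 1) = £2,032.5433…
Total = £55,534.00 + £13,883.5000 + £2,032.5433… = £71,450.04

£71,450.04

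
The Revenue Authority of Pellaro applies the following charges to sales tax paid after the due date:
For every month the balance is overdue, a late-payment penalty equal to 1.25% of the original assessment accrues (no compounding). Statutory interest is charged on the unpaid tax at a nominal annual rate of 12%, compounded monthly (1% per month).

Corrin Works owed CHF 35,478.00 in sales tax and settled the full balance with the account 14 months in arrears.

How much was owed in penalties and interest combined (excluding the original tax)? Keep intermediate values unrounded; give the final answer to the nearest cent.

CHF 11,511.70

Late-payment penalty: 14 × 1.25% × CHF 35,478.00 = CHF 6,208.65
Interest: CHF 35,478.00 × ((1 + 0.01)^14 − 1) = CHF 35,478.00 × 0.1494742… = CHF 5,303.0461…
Penalties + interest = CHF 6,208.6500 + CHF 5,303.0461… = CHF 11,511.70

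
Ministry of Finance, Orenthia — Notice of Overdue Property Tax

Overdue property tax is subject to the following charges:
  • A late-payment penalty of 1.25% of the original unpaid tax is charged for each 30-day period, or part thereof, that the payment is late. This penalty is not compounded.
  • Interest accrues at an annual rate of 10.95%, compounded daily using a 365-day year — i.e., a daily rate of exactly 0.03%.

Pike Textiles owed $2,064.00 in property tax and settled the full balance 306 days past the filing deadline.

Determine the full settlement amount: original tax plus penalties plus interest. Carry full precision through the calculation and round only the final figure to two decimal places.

Penalty periods: ⌈306/30⌉ = 11; penalty = 11 × 1.25% × $2,064.00 = $283.80
Interest: $2,064.00 × ((1 + 0.0003)^306 − 1) = $2,064.00 × 0.09613048… = $198.4133…
Total = $2,064.00 + $283.8000 + $198.4133… = $2,546.21

$2,546.21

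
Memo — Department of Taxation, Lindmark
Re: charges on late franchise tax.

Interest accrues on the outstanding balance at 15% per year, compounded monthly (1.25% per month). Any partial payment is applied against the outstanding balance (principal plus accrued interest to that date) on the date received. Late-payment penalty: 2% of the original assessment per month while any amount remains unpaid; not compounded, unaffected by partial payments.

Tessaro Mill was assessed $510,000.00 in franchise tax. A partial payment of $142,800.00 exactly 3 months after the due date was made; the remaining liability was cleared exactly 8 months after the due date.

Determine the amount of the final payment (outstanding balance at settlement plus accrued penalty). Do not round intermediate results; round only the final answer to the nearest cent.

$492,936.98

Balance at month 3: $510,000.0000 × (1 + 0.0125)^3 = $529,365.0586…
After $142,800.00 payment: $529,365.0586… − $142,800.00 = $386,565.0586…
Balance at month 8: $386,565.0586… × (1 + 0.0125)^5 = $411,336.9801…
Penalty: 8 × 2% × $510,000.00 = $81,600.00
Final settlement = outstanding balance + penalty = $411,336.9801… + $81,600.00 = $492,936.98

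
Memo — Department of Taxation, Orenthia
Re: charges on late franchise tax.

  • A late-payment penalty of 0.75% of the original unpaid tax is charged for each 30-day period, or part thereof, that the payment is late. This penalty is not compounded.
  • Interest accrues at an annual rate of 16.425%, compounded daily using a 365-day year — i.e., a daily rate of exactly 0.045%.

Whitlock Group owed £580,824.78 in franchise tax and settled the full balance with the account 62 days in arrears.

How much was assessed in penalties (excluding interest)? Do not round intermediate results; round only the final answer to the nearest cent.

Penalty periods: ⌈62/30⌉ = 3; penalty = 3 × 0.75% × £580,824.78 = £13,068.56…

£13,068.56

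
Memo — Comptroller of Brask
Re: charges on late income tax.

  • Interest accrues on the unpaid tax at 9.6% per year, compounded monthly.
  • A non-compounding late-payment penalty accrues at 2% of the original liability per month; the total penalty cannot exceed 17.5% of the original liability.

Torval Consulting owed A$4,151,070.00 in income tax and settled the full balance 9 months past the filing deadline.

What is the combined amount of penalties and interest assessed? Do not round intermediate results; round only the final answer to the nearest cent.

Penalty (uncapped): 9 × 2% × A$4,151,070.00 = A$747,192.60; cap = 17.5% × A$4,151,070.00 = A$726,437.25 → penalty = A$726,437.25
Interest (9.6%/yr ÷ 12 = 0.8%/month): A$4,151,070.00 × ((1 + 0.008)^9 − 1) = A$308,621.7941…
Penalties + interest = A$726,437.2500 + A$308,621.7941… = A$1,035,059.04

A$1,035,059.04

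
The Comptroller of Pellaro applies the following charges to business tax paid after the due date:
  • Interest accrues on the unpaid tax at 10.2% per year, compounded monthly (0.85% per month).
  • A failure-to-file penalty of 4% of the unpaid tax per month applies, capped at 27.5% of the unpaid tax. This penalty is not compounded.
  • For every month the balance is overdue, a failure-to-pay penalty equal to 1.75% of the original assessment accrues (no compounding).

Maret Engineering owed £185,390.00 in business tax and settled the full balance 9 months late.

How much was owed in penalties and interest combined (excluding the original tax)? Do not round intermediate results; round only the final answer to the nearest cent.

£94,855.40

Failure-to-file: 9 × 4% × £185,390.00 = £66,740.40, capped at 27.5% × £185,390.00 = £50,982.25
Failure-to-pay penalty: 9 × 1.75% × £185,390.00 = £29,198.93…
Interest: £185,390.00 × ((1 + 0.0085)^9 − 1) = £185,390.00 × 0.0791532… = £14,674.2210…
Penalties + interest = £80,181.1750 + £14,674.2210… = £94,855.40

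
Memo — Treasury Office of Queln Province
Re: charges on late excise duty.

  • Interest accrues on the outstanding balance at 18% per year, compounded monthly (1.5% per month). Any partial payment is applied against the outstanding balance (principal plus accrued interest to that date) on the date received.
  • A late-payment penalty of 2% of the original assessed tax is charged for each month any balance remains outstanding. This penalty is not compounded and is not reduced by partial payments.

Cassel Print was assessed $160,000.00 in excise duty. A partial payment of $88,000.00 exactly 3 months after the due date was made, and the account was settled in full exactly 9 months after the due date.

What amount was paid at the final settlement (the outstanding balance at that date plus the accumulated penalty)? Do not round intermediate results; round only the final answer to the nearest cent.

$115,519.39

Balance at month 3: $160,000.0000 × (1 + 0.015)^3 = $167,308.5400
After $88,000.00 payment: $167,308.5400 − $88,000.00 = $79,308.5400
Balance at month 9: $79,308.5400 × (1 + 0.015)^6 = $86,719.3888…
Penalty: 9 × 2% × $160,000.00 = $28,800.00
Final settlement = outstanding balance + penalty = $86,719.3888… + $28,800.00 = $115,519.39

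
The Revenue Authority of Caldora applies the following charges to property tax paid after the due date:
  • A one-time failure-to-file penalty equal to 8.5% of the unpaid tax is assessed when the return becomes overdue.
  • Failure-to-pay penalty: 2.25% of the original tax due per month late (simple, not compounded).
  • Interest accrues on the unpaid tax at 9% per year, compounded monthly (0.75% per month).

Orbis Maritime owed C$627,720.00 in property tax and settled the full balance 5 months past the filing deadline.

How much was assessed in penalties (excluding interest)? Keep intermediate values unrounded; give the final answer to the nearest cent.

Failure-to-file penalty: 8.5% × C$627,720.00 = C$53,356.20
Failure-to-pay penalty = 2.25% × C$627,720.00 × 5 mo = C$70,618.50
Total penalty = C$53,356.20 + C$70,618.50 = C$123,974.70

C$123,974.70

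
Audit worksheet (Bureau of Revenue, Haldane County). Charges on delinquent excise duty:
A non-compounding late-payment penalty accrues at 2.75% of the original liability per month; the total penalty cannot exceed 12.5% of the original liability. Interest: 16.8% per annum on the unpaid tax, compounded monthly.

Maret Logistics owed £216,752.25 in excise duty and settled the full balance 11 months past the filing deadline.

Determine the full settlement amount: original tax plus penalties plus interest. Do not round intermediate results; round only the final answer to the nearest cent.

Penalty (uncapped): 11 × 2.75% × £216,752.25 = £65,567.56…; cap = 12.5% × £216,752.25 = £27,094.03… → penalty = £27,094.03…
Interest (16.8%/yr ÷ 12 = 1.4%/month): £216,752.25 × ((1 + 0.014)^11 − 1) = £35,817.3750…
Total = £216,752.25 + £27,094.0313… + £35,817.3750… = £279,663.66

£279,663.66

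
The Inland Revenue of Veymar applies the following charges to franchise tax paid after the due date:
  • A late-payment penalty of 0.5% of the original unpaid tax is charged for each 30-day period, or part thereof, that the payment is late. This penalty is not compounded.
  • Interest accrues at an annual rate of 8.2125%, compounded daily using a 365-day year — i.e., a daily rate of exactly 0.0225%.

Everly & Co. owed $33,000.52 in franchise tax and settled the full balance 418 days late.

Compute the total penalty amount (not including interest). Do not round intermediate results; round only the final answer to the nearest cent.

Penalty periods: ⌈418/30⌉ = 14; penalty = 14 × 0.5% × $33,000.52 = $2,310.04…

$2,310.04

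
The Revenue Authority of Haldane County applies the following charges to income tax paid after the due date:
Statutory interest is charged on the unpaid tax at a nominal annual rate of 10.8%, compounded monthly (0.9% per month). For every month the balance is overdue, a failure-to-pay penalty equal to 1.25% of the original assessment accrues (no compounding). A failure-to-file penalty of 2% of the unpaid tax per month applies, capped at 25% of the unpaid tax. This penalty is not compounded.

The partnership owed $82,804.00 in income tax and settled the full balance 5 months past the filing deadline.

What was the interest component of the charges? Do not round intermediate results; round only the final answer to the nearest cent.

Interest: $82,804.00 × ((1 + 0.009)^5 − 1) = $82,804.00 × 0.0458173… = $3,793.8576…

$3,793.86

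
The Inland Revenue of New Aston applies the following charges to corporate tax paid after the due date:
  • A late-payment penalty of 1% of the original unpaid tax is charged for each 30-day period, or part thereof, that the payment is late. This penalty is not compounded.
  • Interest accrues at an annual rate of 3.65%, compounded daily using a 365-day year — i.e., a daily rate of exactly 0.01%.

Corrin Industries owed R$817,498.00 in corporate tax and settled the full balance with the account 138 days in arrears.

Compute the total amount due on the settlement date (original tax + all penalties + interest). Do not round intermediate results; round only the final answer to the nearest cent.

Penalty periods: ⌈138/30⌉ = 5; penalty = 5 × 1% × R$817,498.00 = R$40,874.90
Interest: R$817,498.00 × ((1 + 0.0001)^138 − 1) = R$817,498.00 × 0.01389496… = R$11,359.1020…
Total = R$817,498.00 + R$40,874.9000 + R$11,359.1020… = R$869,732.00

R$869,732.00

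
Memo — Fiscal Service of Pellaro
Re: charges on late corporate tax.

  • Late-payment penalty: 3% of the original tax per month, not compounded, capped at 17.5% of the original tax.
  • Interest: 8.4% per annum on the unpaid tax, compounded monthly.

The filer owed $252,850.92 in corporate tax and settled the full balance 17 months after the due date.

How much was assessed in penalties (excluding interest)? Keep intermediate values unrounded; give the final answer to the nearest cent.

Penalty (uncapped): 17 × 3% × $252,850.92 = $128,953.97…; cap = 17.5% × $252,850.92 = $44,248.91… → penalty = $44,248.91…

$44,248.91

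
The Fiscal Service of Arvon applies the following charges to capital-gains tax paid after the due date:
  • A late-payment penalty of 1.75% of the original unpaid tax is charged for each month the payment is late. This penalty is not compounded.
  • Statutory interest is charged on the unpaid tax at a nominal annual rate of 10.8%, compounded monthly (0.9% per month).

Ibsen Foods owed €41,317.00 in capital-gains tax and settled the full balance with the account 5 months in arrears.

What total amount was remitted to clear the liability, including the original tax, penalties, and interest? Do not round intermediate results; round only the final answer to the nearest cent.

Late-payment penalty = 1.75% × €41,317.00 × 5 mo = €3,615.24…
Interest: €41,317.00 × ((1 + 0.009)^5 − 1) = €41,317.00 × 0.0458173… = €1,893.0343…
Total = €41,317.00 + €3,615.2375 + €1,893.0343… = €46,825.27

€46,825.27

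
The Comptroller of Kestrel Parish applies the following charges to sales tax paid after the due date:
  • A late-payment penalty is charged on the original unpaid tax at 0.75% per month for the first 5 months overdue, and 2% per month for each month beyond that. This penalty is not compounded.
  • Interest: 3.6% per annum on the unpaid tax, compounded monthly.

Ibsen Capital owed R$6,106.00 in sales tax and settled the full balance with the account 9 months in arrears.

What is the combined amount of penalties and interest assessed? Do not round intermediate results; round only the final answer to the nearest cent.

Penalty, months 1–5: 5 × 0.75% × R$6,106.00 = R$228.98…
Penalty, months 6–9: 4 × 2% × R$6,106.00 = R$488.48
Interest (3.6%/yr ÷ 12 = 0.3%/month): R$6,106.00 × ((1 + 0.003)^9 − 1) = R$166.8543…
Penalties + interest = R$717.4550 + R$166.8543… = R$884.31

R$884.31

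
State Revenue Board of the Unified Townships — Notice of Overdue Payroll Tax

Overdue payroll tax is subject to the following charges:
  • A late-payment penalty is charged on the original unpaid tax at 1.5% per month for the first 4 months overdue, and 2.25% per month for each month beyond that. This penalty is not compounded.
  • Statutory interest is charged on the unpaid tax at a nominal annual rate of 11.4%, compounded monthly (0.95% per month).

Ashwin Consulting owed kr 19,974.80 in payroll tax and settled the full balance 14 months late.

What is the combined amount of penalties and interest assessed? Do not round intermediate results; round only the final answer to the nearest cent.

Penalty, months 1–4: 4 × 1.5% × kr 19,974.80 = kr 1,198.49…
Penalty, months 5–14: 10 × 2.25% × kr 19,974.80 = kr 4,494.33
Interest: kr 19,974.80 × ((1 + 0.0095)^14 − 1) = kr 19,974.80 × 0.1415331… = kr 2,827.0963…
Penalties + interest = kr 5,692.8180 + kr 2,827.0963… = kr 8,519.91

kr 8,519.91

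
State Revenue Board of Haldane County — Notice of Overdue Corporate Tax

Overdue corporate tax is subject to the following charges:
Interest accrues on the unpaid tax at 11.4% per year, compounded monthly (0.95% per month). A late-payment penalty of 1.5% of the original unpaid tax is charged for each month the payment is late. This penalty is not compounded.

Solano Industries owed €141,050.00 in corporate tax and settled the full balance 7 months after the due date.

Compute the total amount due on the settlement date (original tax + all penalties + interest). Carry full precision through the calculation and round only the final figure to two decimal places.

Late-payment penalty = 1.5% × €141,050.00 × 7 mo = €14,810.25
Interest: €141,050.00 × ((1 + 0.0095)^7 − 1) = €141,050.00 × 0.0684255… = €9,651.4231…
Total = €141,050.00 + €14,810.2500 + €9,651.4231… = €165,511.67

€165,511.67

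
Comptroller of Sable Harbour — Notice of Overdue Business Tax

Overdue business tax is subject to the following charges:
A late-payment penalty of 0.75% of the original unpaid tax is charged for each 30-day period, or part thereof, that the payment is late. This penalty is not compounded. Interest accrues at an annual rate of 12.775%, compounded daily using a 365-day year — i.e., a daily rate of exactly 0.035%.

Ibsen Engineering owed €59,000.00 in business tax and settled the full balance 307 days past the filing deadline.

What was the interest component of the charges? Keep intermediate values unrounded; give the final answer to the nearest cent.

€6,691.44

Interest: €59,000.00 × ((1 + 0.00035)^307 − 1) = €59,000.00 × 0.11341426… = €6,691.4411…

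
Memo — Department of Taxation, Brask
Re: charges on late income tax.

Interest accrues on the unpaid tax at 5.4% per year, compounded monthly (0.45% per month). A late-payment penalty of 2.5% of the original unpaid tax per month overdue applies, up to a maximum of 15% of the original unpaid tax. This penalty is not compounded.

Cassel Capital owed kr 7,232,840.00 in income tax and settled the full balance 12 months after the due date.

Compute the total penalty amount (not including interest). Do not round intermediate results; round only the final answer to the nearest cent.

kr 1,084,926.00

Penalty (uncapped): 12 × 2.5% × kr 7,232,840.00 = kr 2,169,852.00; cap = 15% × kr 7,232,840.00 = kr 1,084,926.00 → penalty = kr 1,084,926.00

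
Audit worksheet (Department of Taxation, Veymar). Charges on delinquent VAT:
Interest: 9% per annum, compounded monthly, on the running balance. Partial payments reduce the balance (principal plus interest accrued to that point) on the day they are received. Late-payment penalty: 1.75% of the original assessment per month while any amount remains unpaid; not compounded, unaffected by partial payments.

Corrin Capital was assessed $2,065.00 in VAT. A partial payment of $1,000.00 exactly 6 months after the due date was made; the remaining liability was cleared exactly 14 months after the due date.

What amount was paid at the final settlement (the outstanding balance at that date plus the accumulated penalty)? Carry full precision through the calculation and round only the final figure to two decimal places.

$1,737.05

Monthly rate = 9% ÷ 12 = 0.75%
Balance at month 6: $2,065.0000 × (1 + 0.0075)^6 = $2,159.6849…
After $1,000.00 payment: $2,159.6849… − $1,000.00 = $1,159.6849…
Balance at month 14: $1,159.6849… × (1 + 0.0075)^8 = $1,231.1201…
Penalty: 14 × 1.75% × $2,065.00 = $505.93…
Final settlement = outstanding balance + penalty = $1,231.1201… + $505.93… = $1,737.05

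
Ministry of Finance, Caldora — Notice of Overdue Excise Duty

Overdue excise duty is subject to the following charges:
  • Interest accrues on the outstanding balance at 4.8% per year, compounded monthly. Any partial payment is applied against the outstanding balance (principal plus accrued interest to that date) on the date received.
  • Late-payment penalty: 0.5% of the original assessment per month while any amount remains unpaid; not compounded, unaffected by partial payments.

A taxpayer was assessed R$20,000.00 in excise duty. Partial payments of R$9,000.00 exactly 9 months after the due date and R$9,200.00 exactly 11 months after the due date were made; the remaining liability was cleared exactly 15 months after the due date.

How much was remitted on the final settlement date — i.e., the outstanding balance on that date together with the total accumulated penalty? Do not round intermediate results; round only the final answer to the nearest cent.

R$4,167.93

Monthly rate = 4.8% ÷ 12 = 0.4%
Balance at month 9: R$20,000.0000 × (1 + 0.004)^9 = R$20,731.6282…
After R$9,000.00 payment: R$20,731.6282… − R$9,000.00 = R$11,731.6282…
Balance at month 11: R$11,731.6282… × (1 + 0.004)^2 = R$11,825.6689…
After R$9,200.00 payment: R$11,825.6689… − R$9,200.00 = R$2,625.6689…
Balance at month 15: R$2,625.6689… × (1 + 0.004)^4 = R$2,667.9323…
Penalty: 15 × 0.5% × R$20,000.00 = R$1,500.00
Final settlement = outstanding balance + penalty = R$2,667.9323… + R$1,500.00 = R$4,167.93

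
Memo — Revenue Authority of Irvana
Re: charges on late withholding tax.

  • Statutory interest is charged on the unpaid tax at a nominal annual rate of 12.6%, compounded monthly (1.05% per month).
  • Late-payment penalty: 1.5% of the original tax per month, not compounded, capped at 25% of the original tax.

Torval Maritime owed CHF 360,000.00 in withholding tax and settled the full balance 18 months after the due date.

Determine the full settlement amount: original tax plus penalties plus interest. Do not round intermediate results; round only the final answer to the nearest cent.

Penalty (uncapped): 18 × 1.5% × CHF 360,000.00 = CHF 97,200.00; cap = 25% × CHF 360,000.00 = CHF 90,000.00 → penalty = CHF 90,000.00
Interest: CHF 360,000.00 × ((1 + 0.0105)^18 − 1) = CHF 360,000.00 × 0.2068512… = CHF 74,466.4267…
Total = CHF 360,000.00 + CHF 90,000.0000 + CHF 74,466.4267… = CHF 524,466.43

CHF 524,466.43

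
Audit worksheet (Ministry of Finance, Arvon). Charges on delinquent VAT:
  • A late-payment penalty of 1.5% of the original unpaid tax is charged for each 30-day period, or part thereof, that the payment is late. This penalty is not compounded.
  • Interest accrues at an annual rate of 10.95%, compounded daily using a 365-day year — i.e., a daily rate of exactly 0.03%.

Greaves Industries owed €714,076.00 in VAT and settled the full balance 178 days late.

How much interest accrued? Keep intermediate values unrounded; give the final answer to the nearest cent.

Interest: €714,076.00 × ((1 + 0.0003)^178 − 1) = €714,076.00 × 0.05484305… = €39,162.1084…

€39,162.11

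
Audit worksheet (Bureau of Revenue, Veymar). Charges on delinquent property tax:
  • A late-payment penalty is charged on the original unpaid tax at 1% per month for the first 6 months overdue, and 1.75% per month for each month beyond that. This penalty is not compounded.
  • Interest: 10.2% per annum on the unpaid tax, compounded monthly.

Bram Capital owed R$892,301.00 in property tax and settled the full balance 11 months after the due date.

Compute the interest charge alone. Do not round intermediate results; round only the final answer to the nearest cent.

R$87,067.90

Interest (10.2%/yr ÷ 12 = 0.85%/month): R$892,301.00 × ((1 + 0.0085)^11 − 1) = R$87,067.8976…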